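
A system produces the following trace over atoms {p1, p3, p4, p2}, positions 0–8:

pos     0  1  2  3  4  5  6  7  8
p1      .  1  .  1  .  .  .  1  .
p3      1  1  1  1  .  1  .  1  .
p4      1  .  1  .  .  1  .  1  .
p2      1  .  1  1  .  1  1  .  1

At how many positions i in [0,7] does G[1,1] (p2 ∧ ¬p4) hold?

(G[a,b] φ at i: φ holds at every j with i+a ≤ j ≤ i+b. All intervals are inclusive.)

3

Evaluate at each i in [0,7]:
  i=0: ✗ (fails at j=1)
  i=1: ✗ (fails at j=2)
  i=2: ✓ (all of [3,3])
  i=3: ✗ (fails at j=4)
  i=4: ✗ (fails at j=5)
  i=5: ✓ (all of [6,6])
  i=6: ✗ (fails at j=7)
  i=7: ✓ (all of [8,8])
Positions where it holds: {2, 5, 7} → 3.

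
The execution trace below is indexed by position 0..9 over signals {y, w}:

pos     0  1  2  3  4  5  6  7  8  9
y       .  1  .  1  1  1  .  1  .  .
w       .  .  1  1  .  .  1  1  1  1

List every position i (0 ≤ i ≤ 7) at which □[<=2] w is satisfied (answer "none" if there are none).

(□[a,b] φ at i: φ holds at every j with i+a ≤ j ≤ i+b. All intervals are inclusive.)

6, 7

Evaluate at each i in [0,7]:
  i=0: ✗ (fails at j=0)
  i=1: ✗ (fails at j=1)
  i=2: ✗ (fails at j=4)
  i=3: ✗ (fails at j=4)
  i=4: ✗ (fails at j=4)
  i=5: ✗ (fails at j=5)
  i=6: ✓ (all of [6,8])
  i=7: ✓ (all of [7,9])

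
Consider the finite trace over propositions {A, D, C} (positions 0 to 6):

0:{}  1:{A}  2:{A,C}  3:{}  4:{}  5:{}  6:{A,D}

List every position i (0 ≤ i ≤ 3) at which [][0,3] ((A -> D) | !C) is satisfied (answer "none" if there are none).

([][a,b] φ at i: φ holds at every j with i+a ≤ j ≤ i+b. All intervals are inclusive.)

Evaluate at each i in [0,3]:
  i=0: ✗ (fails at j=2)
  i=1: ✗ (fails at j=2)
  i=2: ✗ (fails at j=2)
  i=3: ✓ (all of [3,6])

3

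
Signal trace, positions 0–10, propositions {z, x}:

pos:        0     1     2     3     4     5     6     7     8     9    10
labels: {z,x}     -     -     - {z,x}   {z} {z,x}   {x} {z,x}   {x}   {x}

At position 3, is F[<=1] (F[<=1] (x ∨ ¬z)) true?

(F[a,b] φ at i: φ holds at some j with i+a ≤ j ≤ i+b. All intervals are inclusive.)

Check F[<=1] (x ∨ ¬z) at each j in [3,4]:
  j=3: holds (witness at 3)
  j=4: holds (witness at 4)
Found at j=3 → formula holds.

Yes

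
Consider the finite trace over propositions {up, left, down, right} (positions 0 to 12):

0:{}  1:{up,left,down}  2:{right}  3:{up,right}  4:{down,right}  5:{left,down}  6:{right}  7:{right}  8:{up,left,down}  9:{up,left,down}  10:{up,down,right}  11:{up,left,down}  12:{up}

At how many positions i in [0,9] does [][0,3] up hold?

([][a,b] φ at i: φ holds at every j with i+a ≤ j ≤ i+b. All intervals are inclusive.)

2

Evaluate at each i in [0,9]:
  i=0: ✗ (fails at j=0)
  i=1: ✗ (fails at j=2)
  i=2: ✗ (fails at j=2)
  i=3: ✗ (fails at j=4)
  i=4: ✗ (fails at j=4)
  i=5: ✗ (fails at j=5)
  i=6: ✗ (fails at j=6)
  i=7: ✗ (fails at j=7)
  i=8: ✓ (all of [8,11])
  i=9: ✓ (all of [9,12])
Positions where it holds: {8, 9} → 2.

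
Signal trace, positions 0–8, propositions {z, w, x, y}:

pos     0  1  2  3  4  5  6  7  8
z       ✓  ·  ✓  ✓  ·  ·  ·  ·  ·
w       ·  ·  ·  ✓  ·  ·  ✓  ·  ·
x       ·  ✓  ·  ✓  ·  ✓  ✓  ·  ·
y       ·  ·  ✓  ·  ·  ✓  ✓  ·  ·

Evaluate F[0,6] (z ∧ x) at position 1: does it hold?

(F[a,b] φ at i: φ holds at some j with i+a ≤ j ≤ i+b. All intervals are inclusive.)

True

Check (z ∧ x) at each j in [1,7]:
  j=1: false
  j=2: false
  j=3: true
  j=4: false
  j=5: false
  j=6: false
  j=7: false
Found at j=3 → formula holds.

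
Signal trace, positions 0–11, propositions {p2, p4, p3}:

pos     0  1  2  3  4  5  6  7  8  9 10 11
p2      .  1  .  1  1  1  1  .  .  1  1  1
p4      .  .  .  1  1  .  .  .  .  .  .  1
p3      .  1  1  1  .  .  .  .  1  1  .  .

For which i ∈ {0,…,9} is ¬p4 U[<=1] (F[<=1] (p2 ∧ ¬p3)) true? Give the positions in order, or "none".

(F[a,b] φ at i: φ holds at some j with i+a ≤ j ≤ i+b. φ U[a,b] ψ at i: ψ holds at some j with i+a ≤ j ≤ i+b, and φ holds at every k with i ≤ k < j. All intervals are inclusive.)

Evaluate at each i in [0,9]:
  i=0: ✗ (no rhs in [0,1])
  i=1: ✗ (no rhs in [1,2])
  i=2: ✓ (rhs at j=3; lhs holds on [2,2])
  i=3: ✓ (rhs at j=3)
  i=4: ✓ (rhs at j=4)
  i=5: ✓ (rhs at j=5)
  i=6: ✓ (rhs at j=6)
  i=7: ✗ (no rhs in [7,8])
  i=8: ✓ (rhs at j=9; lhs holds on [8,8])
  i=9: ✓ (rhs at j=9)

2, 3, 4, 5, 6, 8, 9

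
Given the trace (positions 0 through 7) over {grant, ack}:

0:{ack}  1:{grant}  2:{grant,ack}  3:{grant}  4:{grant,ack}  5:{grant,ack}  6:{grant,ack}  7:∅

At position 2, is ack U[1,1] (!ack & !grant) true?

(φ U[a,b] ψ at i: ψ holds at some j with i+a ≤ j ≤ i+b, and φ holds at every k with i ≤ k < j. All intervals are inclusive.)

False

Need some j in [3,3] with (!ack & !grant), and ack at every k in [2,j-1].
  j=3: (!ack & !grant) false.
No j in the window works → until fails.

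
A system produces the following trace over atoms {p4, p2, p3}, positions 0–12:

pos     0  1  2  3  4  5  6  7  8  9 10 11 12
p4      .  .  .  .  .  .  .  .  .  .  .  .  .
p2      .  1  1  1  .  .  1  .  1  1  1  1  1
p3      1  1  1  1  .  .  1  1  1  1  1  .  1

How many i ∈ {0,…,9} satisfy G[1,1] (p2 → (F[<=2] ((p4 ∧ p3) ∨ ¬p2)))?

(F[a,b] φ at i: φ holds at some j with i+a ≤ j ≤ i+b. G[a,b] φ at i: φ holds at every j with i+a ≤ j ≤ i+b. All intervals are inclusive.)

6

Evaluate at each i in [0,9]:
  i=0: ✗ (fails at j=1)
  i=1: ✓ (all of [2,2])
  i=2: ✓ (all of [3,3])
  i=3: ✓ (all of [4,4])
  i=4: ✓ (all of [5,5])
  i=5: ✓ (all of [6,6])
  i=6: ✓ (all of [7,7])
  i=7: ✗ (fails at j=8)
  i=8: ✗ (fails at j=9)
  i=9: ✗ (fails at j=10)
Positions where it holds: {1, 2, 3, 4, 5, 6} → 6.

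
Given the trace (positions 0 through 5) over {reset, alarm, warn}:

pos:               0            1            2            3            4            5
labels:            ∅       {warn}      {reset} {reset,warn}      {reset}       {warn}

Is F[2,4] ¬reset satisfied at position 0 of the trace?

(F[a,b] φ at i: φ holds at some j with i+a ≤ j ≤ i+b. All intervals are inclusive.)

Check ¬reset at each j in [2,4]:
  j=2: false
  j=3: false
  j=4: false
No position in the window satisfies it → formula fails.

No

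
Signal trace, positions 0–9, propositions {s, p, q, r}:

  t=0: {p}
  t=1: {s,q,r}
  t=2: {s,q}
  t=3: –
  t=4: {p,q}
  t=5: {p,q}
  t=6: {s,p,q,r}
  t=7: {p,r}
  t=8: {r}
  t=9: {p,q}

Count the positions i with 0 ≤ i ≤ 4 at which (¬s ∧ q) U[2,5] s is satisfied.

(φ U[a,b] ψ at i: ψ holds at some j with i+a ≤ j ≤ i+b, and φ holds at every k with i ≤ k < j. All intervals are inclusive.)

Evaluate at each i in [0,4]:
  i=0: ✗ (lhs fails at k=0 before rhs at j=2)
  i=1: ✗ (lhs fails at k=1 before rhs at j=6)
  i=2: ✗ (lhs fails at k=2 before rhs at j=6)
  i=3: ✗ (lhs fails at k=3 before rhs at j=6)
  i=4: ✓ (rhs at j=6; lhs holds on [4,5])
Positions where it holds: {4} → 1.

1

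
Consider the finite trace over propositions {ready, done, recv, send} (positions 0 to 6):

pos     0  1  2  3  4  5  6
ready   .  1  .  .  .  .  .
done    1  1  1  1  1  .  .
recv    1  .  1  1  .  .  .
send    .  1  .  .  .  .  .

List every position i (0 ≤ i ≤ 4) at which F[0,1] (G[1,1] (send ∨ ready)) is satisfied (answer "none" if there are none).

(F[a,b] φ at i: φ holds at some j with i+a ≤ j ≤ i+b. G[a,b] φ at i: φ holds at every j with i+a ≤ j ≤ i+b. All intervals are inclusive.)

Evaluate at each i in [0,4]:
  i=0: ✓ (witness j=0)
  i=1: ✗ (none in [1,2])
  i=2: ✗ (none in [2,3])
  i=3: ✗ (none in [3,4])
  i=4: ✗ (none in [4,5])

0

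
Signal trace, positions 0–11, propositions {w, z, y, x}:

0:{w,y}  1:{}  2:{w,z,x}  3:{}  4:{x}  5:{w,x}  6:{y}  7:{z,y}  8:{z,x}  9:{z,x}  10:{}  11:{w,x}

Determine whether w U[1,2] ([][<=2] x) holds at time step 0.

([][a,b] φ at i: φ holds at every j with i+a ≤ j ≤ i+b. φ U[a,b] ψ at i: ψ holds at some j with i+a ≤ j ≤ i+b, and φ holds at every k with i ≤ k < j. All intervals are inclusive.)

False

Need some j in [1,2] with [][<=2] x, and w at every k in [0,j-1].
  j=1: [][<=2] x — fails at 1.
  j=2: [][<=2] x — fails at 3.
No j in the window works → until fails.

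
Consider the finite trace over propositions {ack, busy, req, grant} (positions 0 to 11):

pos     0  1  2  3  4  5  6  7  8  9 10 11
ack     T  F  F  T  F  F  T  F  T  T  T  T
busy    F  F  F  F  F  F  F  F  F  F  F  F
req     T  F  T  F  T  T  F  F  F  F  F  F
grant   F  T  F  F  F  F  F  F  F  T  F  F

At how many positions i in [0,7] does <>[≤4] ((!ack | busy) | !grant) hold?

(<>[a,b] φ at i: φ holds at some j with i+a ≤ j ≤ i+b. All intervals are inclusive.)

8

Evaluate at each i in [0,7]:
  i=0: ✓ (witness j=0)
  i=1: ✓ (witness j=1)
  i=2: ✓ (witness j=2)
  i=3: ✓ (witness j=3)
  i=4: ✓ (witness j=4)
  i=5: ✓ (witness j=5)
  i=6: ✓ (witness j=6)
  i=7: ✓ (witness j=7)
Positions where it holds: {0, 1, 2, 3, 4, 5, 6, 7} → 8.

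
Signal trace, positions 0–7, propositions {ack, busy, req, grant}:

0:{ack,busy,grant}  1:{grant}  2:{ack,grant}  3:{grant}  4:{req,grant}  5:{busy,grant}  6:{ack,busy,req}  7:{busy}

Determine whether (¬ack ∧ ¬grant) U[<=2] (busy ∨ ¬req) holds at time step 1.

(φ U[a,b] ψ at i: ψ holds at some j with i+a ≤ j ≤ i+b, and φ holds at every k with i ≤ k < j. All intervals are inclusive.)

Need some j in [1,3] with (busy ∨ ¬req), and (¬ack ∧ ¬grant) at every k in [1,j-1].
  j=1: (busy ∨ ¬req) holds; no prefix to check → satisfied.

Holds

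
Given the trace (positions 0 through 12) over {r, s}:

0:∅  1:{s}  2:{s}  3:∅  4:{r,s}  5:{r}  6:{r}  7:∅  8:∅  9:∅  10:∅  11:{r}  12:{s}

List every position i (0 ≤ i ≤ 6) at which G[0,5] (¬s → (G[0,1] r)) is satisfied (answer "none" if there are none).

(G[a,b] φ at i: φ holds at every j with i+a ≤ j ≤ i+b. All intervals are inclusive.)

none

Evaluate at each i in [0,6]:
  i=0: ✗ (fails at j=0)
  i=1: ✗ (fails at j=3)
  i=2: ✗ (fails at j=3)
  i=3: ✗ (fails at j=3)
  i=4: ✗ (fails at j=6)
  i=5: ✗ (fails at j=6)
  i=6: ✗ (fails at j=6)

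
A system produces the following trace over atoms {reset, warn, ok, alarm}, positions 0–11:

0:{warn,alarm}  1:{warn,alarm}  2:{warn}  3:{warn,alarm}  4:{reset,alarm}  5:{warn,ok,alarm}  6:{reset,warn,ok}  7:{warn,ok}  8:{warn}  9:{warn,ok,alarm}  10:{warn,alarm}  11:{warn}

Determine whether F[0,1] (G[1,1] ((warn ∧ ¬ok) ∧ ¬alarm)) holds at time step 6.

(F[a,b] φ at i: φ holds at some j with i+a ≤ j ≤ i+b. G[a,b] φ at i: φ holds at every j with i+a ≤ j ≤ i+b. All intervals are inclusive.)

Holds

Check G[1,1] ((warn ∧ ¬ok) ∧ ¬alarm) at each j in [6,7]:
  j=6: fails at 7
  j=7: holds on [8,8]
Found at j=7 → formula holds.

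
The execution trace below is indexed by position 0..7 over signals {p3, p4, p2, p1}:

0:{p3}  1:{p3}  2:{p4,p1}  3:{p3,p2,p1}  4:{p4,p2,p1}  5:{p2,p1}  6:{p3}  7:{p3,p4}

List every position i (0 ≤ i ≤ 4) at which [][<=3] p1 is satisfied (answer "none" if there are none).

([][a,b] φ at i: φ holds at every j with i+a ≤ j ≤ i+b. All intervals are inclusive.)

Evaluate at each i in [0,4]:
  i=0: ✗ (fails at j=0)
  i=1: ✗ (fails at j=1)
  i=2: ✓ (all of [2,5])
  i=3: ✗ (fails at j=6)
  i=4: ✗ (fails at j=6)

2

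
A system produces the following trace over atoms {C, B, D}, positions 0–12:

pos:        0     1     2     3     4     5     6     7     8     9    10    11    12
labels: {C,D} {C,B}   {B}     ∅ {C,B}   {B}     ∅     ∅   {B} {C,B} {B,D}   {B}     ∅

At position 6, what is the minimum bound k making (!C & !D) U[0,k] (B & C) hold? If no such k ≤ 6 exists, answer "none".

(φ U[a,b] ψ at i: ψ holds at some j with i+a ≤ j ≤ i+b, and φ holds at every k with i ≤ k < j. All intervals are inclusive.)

Need earliest j ≥ 6 with (B & C), and (!C & !D) at every k in [6,j-1].
  j=6: rhs fails.
  j=7: rhs fails.
  j=8: rhs fails.
  j=9: rhs holds; lhs holds on [6,8]. k = 3.

3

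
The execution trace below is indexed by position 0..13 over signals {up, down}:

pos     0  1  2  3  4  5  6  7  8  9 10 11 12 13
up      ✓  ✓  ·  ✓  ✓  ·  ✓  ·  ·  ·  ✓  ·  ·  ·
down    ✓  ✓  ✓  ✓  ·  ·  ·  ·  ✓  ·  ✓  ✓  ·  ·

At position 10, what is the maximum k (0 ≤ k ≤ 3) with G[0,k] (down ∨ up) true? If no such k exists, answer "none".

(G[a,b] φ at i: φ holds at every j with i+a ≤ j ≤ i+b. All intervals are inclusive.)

(down ∨ up) must hold from j=10 onward; find where it first fails.
  j=10: holds
  j=11: holds
  j=12: fails
Holds on [10,11], so largest k = 1.

1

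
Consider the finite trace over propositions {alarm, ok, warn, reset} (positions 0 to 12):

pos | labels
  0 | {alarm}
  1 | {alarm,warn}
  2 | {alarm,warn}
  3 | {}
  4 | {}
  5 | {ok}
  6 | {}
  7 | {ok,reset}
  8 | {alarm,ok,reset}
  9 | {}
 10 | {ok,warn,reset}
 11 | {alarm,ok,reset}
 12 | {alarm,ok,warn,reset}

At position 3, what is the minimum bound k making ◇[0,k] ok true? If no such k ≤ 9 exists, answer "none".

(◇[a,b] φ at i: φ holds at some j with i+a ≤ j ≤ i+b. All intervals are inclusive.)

2

Scan j = 3,4,… for ok:
  j=3: fails
  j=4: fails
  j=5: holds
First hit at j=5, so smallest k = 5-3 = 2.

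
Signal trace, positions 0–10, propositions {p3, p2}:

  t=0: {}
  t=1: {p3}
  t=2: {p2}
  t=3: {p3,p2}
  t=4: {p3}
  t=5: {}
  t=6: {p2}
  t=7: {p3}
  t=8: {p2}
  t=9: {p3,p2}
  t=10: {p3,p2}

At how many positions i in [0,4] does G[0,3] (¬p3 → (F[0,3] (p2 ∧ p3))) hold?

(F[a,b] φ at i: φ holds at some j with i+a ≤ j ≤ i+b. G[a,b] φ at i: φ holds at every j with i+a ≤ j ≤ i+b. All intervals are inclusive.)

Evaluate at each i in [0,4]:
  i=0: ✓ (all of [0,3])
  i=1: ✓ (all of [1,4])
  i=2: ✗ (fails at j=5)
  i=3: ✗ (fails at j=5)
  i=4: ✗ (fails at j=5)
Positions where it holds: {0, 1} → 2.

2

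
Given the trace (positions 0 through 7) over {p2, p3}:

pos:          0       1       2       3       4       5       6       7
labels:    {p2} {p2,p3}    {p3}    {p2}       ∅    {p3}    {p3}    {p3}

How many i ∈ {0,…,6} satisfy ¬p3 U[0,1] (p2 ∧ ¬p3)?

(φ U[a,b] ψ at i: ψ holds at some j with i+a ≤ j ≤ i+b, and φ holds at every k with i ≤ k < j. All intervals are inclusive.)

Evaluate at each i in [0,6]:
  i=0: ✓ (rhs at j=0)
  i=1: ✗ (no rhs in [1,2])
  i=2: ✗ (lhs fails at k=2 before rhs at j=3)
  i=3: ✓ (rhs at j=3)
  i=4: ✗ (no rhs in [4,5])
  i=5: ✗ (no rhs in [5,6])
  i=6: ✗ (no rhs in [6,7])
Positions where it holds: {0, 3} → 2.

2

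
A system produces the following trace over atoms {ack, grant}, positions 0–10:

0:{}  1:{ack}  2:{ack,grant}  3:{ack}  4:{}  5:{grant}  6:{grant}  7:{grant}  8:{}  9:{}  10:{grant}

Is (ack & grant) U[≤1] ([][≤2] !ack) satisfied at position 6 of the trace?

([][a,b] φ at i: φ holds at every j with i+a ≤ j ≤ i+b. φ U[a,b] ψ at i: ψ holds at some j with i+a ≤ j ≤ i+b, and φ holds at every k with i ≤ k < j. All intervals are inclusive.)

Need some j in [6,7] with [][≤2] !ack, and (ack & grant) at every k in [6,j-1].
  j=6: [][≤2] !ack holds; no prefix to check → satisfied.

Yes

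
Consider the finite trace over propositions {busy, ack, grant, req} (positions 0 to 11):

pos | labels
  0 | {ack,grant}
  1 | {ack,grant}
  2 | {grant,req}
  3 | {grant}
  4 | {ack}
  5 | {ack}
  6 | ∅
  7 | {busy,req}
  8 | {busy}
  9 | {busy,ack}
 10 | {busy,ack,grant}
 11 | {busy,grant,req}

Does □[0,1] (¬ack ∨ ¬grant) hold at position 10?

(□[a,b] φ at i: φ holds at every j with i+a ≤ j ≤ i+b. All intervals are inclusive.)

No

Check (¬ack ∨ ¬grant) at every j in [10,11]:
  j=10: false
  j=11: true
Fails at j=10 → formula fails.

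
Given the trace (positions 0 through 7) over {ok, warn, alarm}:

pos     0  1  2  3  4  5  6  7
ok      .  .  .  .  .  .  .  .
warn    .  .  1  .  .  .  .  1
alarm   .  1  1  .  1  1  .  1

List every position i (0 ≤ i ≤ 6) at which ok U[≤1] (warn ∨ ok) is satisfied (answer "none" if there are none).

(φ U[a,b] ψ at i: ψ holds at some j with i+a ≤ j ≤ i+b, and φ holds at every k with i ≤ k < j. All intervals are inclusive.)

2

Evaluate at each i in [0,6]:
  i=0: ✗ (no rhs in [0,1])
  i=1: ✗ (lhs fails at k=1 before rhs at j=2)
  i=2: ✓ (rhs at j=2)
  i=3: ✗ (no rhs in [3,4])
  i=4: ✗ (no rhs in [4,5])
  i=5: ✗ (no rhs in [5,6])
  i=6: ✗ (lhs fails at k=6 before rhs at j=7)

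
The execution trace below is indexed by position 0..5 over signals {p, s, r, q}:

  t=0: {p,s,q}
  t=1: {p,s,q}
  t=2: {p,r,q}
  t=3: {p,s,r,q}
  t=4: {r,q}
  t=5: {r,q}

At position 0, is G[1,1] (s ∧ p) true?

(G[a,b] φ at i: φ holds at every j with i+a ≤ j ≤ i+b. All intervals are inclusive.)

Check (s ∧ p) at every j in [1,1]:
  j=1: true
All positions satisfy it → formula holds.

Yes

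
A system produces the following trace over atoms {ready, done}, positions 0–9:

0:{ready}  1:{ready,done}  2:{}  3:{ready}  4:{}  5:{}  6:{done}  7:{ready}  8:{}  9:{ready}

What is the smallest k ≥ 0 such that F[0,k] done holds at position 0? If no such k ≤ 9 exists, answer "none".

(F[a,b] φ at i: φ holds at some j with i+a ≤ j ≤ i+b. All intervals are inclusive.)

1

Scan j = 0,1,… for done:
  j=0: fails
  j=1: holds
First hit at j=1, so smallest k = 1-0 = 1.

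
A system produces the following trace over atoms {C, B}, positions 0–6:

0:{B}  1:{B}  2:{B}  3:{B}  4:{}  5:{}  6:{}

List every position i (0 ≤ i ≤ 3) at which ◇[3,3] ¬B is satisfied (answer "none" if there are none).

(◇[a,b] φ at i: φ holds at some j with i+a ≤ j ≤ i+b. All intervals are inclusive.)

1, 2, 3

Evaluate at each i in [0,3]:
  i=0: ✗ (none in [3,3])
  i=1: ✓ (witness j=4)
  i=2: ✓ (witness j=5)
  i=3: ✓ (witness j=6)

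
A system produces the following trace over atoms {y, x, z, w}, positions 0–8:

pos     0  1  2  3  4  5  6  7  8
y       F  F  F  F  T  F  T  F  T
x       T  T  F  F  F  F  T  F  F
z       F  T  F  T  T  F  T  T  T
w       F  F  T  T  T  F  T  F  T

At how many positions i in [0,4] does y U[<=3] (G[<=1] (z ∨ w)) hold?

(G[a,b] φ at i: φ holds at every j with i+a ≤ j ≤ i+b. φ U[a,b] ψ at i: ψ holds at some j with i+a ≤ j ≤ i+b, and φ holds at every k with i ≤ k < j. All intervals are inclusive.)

Evaluate at each i in [0,4]:
  i=0: ✗ (lhs fails at k=0 before rhs at j=1)
  i=1: ✓ (rhs at j=1)
  i=2: ✓ (rhs at j=2)
  i=3: ✓ (rhs at j=3)
  i=4: ✗ (lhs fails at k=5 before rhs at j=6)
Positions where it holds: {1, 2, 3} → 3.

3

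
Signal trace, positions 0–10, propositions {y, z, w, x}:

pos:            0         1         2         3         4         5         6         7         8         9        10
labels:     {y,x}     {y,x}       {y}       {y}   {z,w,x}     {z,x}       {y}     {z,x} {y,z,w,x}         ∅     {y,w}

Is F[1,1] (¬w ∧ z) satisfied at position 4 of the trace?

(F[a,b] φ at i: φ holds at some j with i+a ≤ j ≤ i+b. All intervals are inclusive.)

Check (¬w ∧ z) at each j in [5,5]:
  j=5: true
Found at j=5 → formula holds.

Holds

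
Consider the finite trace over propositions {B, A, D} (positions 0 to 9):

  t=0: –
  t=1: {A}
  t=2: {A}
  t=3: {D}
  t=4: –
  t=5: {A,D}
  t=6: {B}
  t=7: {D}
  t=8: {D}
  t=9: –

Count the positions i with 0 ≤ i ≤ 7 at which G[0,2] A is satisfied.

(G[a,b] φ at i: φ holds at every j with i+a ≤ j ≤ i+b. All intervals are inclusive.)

Evaluate at each i in [0,7]:
  i=0: ✗ (fails at j=0)
  i=1: ✗ (fails at j=3)
  i=2: ✗ (fails at j=3)
  i=3: ✗ (fails at j=3)
  i=4: ✗ (fails at j=4)
  i=5: ✗ (fails at j=6)
  i=6: ✗ (fails at j=6)
  i=7: ✗ (fails at j=7)
Positions where it holds: {} → 0.

0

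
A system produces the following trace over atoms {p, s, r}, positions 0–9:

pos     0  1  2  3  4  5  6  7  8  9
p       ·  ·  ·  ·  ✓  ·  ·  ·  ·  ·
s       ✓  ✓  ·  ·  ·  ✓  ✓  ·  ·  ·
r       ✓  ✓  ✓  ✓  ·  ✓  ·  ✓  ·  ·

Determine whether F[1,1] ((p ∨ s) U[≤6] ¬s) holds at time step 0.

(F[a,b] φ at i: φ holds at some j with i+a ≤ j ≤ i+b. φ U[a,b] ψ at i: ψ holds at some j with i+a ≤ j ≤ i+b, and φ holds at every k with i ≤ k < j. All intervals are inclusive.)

Check ((p ∨ s) U[≤6] ¬s) at each j in [1,1]:
  j=1: holds
Found at j=1 → formula holds.

Yes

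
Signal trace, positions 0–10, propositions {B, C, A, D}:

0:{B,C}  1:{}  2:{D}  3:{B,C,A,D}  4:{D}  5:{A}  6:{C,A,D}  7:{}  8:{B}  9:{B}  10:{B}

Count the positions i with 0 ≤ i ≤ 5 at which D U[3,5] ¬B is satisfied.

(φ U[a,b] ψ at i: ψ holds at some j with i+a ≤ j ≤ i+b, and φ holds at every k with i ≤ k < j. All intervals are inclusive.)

1

Evaluate at each i in [0,5]:
  i=0: ✗ (lhs fails at k=0 before rhs at j=4)
  i=1: ✗ (lhs fails at k=1 before rhs at j=4)
  i=2: ✓ (rhs at j=5; lhs holds on [2,4])
  i=3: ✗ (lhs fails at k=5 before rhs at j=6)
  i=4: ✗ (lhs fails at k=5 before rhs at j=7)
  i=5: ✗ (no rhs in [8,10])
Positions where it holds: {2} → 1.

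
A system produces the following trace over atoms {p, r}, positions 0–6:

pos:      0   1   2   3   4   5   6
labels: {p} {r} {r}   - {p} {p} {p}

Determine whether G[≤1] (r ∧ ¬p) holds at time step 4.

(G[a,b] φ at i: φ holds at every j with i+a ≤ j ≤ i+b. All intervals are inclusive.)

Check (r ∧ ¬p) at every j in [4,5]:
  j=4: false
  j=5: false
Fails at j=4 → formula fails.

No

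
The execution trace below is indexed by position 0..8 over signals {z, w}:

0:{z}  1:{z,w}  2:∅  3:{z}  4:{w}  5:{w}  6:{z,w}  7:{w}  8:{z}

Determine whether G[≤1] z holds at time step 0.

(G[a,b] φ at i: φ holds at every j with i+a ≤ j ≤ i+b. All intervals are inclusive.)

Check z at every j in [0,1]:
  j=0: true
  j=1: true
All positions satisfy it → formula holds.

Yes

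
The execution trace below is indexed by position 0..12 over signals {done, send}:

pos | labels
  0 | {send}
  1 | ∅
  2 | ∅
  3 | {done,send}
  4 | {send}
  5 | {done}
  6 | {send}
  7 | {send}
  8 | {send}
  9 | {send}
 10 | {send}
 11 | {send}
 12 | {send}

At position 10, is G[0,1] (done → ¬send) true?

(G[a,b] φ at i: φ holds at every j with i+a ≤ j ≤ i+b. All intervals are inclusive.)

Check (done → ¬send) at every j in [10,11]:
  j=10: antecedent false → ✓
  j=11: antecedent false → ✓
All positions satisfy it → formula holds.

Holds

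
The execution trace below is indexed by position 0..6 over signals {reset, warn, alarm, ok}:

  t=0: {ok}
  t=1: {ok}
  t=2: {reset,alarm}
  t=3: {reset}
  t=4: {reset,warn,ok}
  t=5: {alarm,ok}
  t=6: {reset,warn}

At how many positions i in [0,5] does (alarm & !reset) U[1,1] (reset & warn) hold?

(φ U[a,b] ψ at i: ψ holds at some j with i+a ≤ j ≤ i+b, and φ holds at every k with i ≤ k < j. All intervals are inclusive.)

1

Evaluate at each i in [0,5]:
  i=0: ✗ (no rhs in [1,1])
  i=1: ✗ (no rhs in [2,2])
  i=2: ✗ (no rhs in [3,3])
  i=3: ✗ (lhs fails at k=3 before rhs at j=4)
  i=4: ✗ (no rhs in [5,5])
  i=5: ✓ (rhs at j=6; lhs holds on [5,5])
Positions where it holds: {5} → 1.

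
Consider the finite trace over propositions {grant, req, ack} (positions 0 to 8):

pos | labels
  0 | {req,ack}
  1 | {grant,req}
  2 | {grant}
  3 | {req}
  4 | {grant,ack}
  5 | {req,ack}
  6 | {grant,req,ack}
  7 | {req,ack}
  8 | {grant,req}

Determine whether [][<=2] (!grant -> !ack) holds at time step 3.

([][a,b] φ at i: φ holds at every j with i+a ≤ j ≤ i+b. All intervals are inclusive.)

Check (!grant -> !ack) at every j in [3,5]:
  j=3: antecedent true; consequent true → ✓
  j=4: antecedent false → ✓
  j=5: antecedent true; consequent false → ✗
Fails at j=5 → formula fails.

Does not hold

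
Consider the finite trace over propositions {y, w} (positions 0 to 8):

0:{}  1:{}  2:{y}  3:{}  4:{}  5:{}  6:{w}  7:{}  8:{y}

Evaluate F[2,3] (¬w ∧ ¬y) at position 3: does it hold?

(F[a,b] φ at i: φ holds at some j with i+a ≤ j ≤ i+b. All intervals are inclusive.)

Check (¬w ∧ ¬y) at each j in [5,6]:
  j=5: true
  j=6: false
Found at j=5 → formula holds.

True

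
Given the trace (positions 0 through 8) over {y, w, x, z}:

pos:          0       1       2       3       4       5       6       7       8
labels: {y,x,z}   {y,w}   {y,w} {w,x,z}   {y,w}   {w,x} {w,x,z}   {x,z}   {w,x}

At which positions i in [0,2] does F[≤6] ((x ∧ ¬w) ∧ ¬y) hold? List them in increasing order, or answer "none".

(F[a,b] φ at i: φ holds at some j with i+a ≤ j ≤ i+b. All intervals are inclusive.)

1, 2

Evaluate at each i in [0,2]:
  i=0: ✗ (none in [0,6])
  i=1: ✓ (witness j=7)
  i=2: ✓ (witness j=7)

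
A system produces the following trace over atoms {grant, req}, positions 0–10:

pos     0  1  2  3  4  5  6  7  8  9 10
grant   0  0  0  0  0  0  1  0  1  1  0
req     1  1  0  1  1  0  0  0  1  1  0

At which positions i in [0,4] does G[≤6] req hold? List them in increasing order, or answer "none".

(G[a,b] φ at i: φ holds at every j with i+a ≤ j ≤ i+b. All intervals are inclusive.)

Evaluate at each i in [0,4]:
  i=0: ✗ (fails at j=2)
  i=1: ✗ (fails at j=2)
  i=2: ✗ (fails at j=2)
  i=3: ✗ (fails at j=5)
  i=4: ✗ (fails at j=5)

none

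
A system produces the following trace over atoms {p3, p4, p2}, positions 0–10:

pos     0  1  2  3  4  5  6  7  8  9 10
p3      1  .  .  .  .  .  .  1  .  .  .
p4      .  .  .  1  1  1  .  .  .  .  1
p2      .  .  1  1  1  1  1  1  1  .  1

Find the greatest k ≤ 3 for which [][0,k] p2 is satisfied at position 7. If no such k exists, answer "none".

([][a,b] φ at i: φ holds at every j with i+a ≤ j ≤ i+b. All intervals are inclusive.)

p2 must hold from j=7 onward; find where it first fails.
  j=7: holds
  j=8: holds
  j=9: fails
Holds on [7,8], so largest k = 1.

1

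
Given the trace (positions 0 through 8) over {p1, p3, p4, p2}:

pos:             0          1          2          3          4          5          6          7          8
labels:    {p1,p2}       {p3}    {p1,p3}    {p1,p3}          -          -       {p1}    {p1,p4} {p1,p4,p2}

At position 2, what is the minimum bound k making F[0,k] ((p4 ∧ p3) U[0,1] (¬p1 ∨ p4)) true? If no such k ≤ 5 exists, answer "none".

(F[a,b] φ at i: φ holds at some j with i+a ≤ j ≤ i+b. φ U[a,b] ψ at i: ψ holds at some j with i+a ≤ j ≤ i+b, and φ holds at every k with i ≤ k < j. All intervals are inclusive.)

2

Scan j = 2,3,… for ((p4 ∧ p3) U[0,1] (¬p1 ∨ p4)):
  j=2: fails
  j=3: fails
  j=4: holds
First hit at j=4, so smallest k = 4-2 = 2.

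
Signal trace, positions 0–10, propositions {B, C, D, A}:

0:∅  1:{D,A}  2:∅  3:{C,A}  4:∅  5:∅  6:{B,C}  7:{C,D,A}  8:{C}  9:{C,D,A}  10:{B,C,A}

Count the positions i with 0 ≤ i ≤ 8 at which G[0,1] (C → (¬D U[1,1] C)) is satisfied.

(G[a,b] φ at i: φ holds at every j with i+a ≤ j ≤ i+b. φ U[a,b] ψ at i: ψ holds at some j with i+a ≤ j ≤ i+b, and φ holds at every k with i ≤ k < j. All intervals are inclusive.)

4

Evaluate at each i in [0,8]:
  i=0: ✓ (all of [0,1])
  i=1: ✓ (all of [1,2])
  i=2: ✗ (fails at j=3)
  i=3: ✗ (fails at j=3)
  i=4: ✓ (all of [4,5])
  i=5: ✓ (all of [5,6])
  i=6: ✗ (fails at j=7)
  i=7: ✗ (fails at j=7)
  i=8: ✗ (fails at j=9)
Positions where it holds: {0, 1, 4, 5} → 4.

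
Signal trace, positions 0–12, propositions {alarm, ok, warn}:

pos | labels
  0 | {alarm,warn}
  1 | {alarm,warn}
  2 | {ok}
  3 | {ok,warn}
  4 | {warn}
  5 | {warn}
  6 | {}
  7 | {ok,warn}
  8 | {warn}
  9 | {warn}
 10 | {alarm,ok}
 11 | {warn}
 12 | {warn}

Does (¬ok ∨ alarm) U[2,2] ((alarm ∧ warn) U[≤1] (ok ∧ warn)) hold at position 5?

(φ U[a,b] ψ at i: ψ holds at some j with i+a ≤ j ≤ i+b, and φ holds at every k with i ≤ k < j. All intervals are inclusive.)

Need some j in [7,7] with ((alarm ∧ warn) U[≤1] (ok ∧ warn)), and (¬ok ∨ alarm) at every k in [5,j-1].
  j=7: ((alarm ∧ warn) U[≤1] (ok ∧ warn)) holds; (¬ok ∨ alarm) holds at every k in [5,6] → satisfied.

True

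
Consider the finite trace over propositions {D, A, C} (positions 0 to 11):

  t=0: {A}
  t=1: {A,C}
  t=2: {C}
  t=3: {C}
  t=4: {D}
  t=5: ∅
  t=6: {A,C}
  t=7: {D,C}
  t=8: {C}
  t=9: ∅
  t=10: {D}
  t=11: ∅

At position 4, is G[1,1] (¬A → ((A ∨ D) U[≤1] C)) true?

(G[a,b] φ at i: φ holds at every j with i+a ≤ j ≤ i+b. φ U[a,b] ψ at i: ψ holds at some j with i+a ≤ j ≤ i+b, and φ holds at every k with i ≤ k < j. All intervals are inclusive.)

Check (¬A → ((A ∨ D) U[≤1] C)) at every j in [5,5]:
  j=5: antecedent true; consequent fails → ✗
Fails at j=5 → formula fails.

False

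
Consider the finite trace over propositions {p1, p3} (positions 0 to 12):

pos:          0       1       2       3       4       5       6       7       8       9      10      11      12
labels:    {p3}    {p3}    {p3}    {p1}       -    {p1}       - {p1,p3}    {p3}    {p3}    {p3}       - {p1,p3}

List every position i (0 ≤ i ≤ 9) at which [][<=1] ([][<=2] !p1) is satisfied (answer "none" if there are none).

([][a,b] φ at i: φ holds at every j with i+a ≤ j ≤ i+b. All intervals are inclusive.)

Evaluate at each i in [0,9]:
  i=0: ✗ (fails at j=1)
  i=1: ✗ (fails at j=1)
  i=2: ✗ (fails at j=2)
  i=3: ✗ (fails at j=3)
  i=4: ✗ (fails at j=4)
  i=5: ✗ (fails at j=5)
  i=6: ✗ (fails at j=6)
  i=7: ✗ (fails at j=7)
  i=8: ✓ (all of [8,9])
  i=9: ✗ (fails at j=10)

8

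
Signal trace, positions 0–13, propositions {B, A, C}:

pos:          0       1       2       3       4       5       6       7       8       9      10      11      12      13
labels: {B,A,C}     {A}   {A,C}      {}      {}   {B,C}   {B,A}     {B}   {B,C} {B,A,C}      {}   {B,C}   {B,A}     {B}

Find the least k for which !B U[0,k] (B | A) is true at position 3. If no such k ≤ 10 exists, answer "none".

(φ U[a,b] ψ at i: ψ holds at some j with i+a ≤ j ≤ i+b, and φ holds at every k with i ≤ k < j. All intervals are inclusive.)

Need earliest j ≥ 3 with (B | A), and !B at every k in [3,j-1].
  j=3: rhs fails.
  j=4: rhs fails.
  j=5: rhs holds; lhs holds on [3,4]. k = 2.

2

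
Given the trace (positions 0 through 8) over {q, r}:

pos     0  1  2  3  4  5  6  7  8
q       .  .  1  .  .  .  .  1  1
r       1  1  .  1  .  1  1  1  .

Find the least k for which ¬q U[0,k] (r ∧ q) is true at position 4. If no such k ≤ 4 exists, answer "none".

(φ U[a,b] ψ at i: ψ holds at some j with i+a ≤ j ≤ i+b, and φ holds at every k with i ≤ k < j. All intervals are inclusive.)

Need earliest j ≥ 4 with (r ∧ q), and ¬q at every k in [4,j-1].
  j=4: rhs fails.
  j=5: rhs fails.
  j=6: rhs fails.
  j=7: rhs holds; lhs holds on [4,6]. k = 3.

3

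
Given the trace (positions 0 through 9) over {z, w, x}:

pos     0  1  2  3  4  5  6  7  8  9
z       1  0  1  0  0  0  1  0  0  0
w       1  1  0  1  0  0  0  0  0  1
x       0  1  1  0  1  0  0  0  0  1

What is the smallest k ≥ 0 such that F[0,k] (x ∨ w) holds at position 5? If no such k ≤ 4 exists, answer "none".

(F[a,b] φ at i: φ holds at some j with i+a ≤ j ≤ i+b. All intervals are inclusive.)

Scan j = 5,6,… for (x ∨ w):
  j=5: fails
  j=6: fails
  j=7: fails
  j=8: fails
  j=9: holds
First hit at j=9, so smallest k = 9-5 = 4.

4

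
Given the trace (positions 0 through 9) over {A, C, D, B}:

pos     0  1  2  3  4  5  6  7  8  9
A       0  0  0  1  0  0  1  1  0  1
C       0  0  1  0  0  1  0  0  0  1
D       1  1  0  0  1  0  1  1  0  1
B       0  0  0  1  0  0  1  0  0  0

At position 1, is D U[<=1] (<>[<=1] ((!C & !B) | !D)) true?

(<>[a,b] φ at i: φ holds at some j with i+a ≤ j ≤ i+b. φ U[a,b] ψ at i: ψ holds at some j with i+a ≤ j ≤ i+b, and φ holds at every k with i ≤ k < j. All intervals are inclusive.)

Yes

Need some j in [1,2] with <>[<=1] ((!C & !B) | !D), and D at every k in [1,j-1].
  j=1: <>[<=1] ((!C & !B) | !D) holds; no prefix to check → satisfied.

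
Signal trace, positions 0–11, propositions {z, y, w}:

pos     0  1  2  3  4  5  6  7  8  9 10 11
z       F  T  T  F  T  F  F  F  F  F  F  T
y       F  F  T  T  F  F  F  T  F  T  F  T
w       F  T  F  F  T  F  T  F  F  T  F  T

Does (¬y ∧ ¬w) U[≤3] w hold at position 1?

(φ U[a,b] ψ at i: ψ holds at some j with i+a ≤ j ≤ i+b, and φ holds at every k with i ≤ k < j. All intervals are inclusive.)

Need some j in [1,4] with w, and (¬y ∧ ¬w) at every k in [1,j-1].
  j=1: w holds; no prefix to check → satisfied.

Yes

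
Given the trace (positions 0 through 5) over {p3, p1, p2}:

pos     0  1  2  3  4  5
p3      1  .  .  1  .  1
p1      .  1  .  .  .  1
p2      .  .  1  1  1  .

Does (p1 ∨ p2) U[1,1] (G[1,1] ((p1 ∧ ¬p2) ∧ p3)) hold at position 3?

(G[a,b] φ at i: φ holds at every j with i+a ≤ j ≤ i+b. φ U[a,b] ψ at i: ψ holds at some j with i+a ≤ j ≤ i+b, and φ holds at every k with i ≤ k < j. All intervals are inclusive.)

Need some j in [4,4] with G[1,1] ((p1 ∧ ¬p2) ∧ p3), and (p1 ∨ p2) at every k in [3,j-1].
  j=4: G[1,1] ((p1 ∧ ¬p2) ∧ p3) holds; (p1 ∨ p2) holds at every k in [3,3] → satisfied.

True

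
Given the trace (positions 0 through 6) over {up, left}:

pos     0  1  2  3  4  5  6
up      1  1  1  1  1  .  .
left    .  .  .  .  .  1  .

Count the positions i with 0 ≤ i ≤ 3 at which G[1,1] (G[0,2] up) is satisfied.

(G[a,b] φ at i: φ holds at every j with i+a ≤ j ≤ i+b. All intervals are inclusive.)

2

Evaluate at each i in [0,3]:
  i=0: ✓ (all of [1,1])
  i=1: ✓ (all of [2,2])
  i=2: ✗ (fails at j=3)
  i=3: ✗ (fails at j=4)
Positions where it holds: {0, 1} → 2.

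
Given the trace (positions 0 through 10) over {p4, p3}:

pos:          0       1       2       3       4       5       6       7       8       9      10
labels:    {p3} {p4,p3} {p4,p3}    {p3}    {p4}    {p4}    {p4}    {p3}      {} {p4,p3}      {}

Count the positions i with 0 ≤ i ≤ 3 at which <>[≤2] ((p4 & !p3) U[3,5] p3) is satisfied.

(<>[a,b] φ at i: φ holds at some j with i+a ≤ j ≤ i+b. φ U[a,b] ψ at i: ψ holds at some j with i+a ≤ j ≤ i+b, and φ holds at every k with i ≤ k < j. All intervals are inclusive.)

2

Evaluate at each i in [0,3]:
  i=0: ✗ (none in [0,2])
  i=1: ✗ (none in [1,3])
  i=2: ✓ (witness j=4)
  i=3: ✓ (witness j=4)
Positions where it holds: {2, 3} → 2.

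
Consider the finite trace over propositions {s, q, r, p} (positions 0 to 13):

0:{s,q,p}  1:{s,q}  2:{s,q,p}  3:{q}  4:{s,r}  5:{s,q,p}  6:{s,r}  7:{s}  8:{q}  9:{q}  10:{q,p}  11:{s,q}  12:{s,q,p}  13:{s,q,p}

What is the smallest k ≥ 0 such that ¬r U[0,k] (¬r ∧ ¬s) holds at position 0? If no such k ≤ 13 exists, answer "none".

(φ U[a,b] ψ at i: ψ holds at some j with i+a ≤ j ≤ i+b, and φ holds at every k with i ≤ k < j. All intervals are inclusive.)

Need earliest j ≥ 0 with (¬r ∧ ¬s), and ¬r at every k in [0,j-1].
  j=0: rhs fails.
  j=1: rhs fails.
  j=2: rhs fails.
  j=3: rhs holds; lhs holds on [0,2]. k = 3.

3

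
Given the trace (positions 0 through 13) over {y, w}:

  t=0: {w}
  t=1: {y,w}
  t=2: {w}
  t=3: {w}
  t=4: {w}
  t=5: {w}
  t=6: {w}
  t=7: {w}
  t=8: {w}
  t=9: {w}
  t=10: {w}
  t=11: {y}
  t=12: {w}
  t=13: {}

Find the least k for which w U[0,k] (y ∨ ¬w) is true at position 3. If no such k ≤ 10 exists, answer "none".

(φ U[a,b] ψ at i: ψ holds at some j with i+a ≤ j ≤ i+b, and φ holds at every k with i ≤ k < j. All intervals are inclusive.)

8

Need earliest j ≥ 3 with (y ∨ ¬w), and w at every k in [3,j-1].
  j=3: rhs fails.
  j=4: rhs fails.
  j=5: rhs fails.
  j=6: rhs fails.
  j=7: rhs fails.
  j=8: rhs fails.
  j=9: rhs fails.
  j=10: rhs fails.
  j=11: rhs holds; lhs holds on [3,10]. k = 8.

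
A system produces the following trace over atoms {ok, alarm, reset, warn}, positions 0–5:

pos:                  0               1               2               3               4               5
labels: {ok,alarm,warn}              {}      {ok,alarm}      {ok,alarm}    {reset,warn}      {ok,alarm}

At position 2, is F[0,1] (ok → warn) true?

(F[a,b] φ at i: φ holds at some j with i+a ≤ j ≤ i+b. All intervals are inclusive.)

Check (ok → warn) at each j in [2,3]:
  j=2: false
  j=3: false
No position in the window satisfies it → formula fails.

False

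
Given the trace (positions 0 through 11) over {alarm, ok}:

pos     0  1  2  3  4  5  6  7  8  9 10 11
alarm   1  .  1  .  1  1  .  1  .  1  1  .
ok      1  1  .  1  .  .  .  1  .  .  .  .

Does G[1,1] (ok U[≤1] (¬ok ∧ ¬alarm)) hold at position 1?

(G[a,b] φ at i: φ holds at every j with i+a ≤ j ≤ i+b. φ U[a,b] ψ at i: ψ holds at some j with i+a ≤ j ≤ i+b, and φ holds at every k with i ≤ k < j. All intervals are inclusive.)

No

Check (ok U[≤1] (¬ok ∧ ¬alarm)) at every j in [2,2]:
  j=2: fails
Fails at j=2 → formula fails.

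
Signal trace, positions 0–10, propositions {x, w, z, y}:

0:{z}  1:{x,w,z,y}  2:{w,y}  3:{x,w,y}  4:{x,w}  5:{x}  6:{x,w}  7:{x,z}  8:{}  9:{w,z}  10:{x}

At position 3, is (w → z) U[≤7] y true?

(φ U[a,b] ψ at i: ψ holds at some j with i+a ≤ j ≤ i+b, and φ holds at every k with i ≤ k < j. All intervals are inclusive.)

Need some j in [3,10] with y, and (w → z) at every k in [3,j-1].
  j=3: y holds; no prefix to check → satisfied.

True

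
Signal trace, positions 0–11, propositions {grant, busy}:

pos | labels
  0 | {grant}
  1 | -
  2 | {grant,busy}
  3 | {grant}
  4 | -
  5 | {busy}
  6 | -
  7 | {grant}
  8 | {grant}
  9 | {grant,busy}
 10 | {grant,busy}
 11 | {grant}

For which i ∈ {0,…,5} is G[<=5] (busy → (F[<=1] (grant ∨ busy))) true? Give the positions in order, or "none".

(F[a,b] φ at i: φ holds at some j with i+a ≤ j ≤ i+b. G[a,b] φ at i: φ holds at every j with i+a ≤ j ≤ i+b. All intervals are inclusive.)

0, 1, 2, 3, 4, 5

Evaluate at each i in [0,5]:
  i=0: ✓ (all of [0,5])
  i=1: ✓ (all of [1,6])
  i=2: ✓ (all of [2,7])
  i=3: ✓ (all of [3,8])
  i=4: ✓ (all of [4,9])
  i=5: ✓ (all of [5,10])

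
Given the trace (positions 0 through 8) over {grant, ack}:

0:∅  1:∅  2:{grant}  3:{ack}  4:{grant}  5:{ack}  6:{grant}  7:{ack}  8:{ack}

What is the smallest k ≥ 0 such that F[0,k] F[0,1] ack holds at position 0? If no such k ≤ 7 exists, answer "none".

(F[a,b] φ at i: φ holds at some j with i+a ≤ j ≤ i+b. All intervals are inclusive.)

2

Scan j = 0,1,… for F[0,1] ack:
  j=0: fails
  j=1: fails
  j=2: holds
First hit at j=2, so smallest k = 2-0 = 2.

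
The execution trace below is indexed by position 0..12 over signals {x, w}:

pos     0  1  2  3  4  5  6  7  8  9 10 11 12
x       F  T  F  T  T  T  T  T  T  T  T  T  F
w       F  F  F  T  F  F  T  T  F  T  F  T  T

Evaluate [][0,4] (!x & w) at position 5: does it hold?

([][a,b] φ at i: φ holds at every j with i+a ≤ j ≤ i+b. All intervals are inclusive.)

Does not hold

Check (!x & w) at every j in [5,9]:
  j=5: false
  j=6: false
  j=7: false
  j=8: false
  j=9: false
Fails at j=5 → formula fails.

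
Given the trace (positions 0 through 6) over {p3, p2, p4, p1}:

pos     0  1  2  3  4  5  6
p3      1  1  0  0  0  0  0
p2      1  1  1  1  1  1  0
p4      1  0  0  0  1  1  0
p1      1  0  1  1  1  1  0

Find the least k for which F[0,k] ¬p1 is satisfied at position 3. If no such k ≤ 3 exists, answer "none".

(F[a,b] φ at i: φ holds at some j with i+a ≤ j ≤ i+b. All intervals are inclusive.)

Scan j = 3,4,… for ¬p1:
  j=3: fails
  j=4: fails
  j=5: fails
  j=6: holds
First hit at j=6, so smallest k = 6-3 = 3.

3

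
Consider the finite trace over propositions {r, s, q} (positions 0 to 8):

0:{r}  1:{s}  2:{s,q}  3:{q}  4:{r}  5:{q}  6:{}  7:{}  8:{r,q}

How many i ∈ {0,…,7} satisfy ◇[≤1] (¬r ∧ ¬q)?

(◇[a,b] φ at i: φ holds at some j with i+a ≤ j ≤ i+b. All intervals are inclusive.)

5

Evaluate at each i in [0,7]:
  i=0: ✓ (witness j=1)
  i=1: ✓ (witness j=1)
  i=2: ✗ (none in [2,3])
  i=3: ✗ (none in [3,4])
  i=4: ✗ (none in [4,5])
  i=5: ✓ (witness j=6)
  i=6: ✓ (witness j=6)
  i=7: ✓ (witness j=7)
Positions where it holds: {0, 1, 5, 6, 7} → 5.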